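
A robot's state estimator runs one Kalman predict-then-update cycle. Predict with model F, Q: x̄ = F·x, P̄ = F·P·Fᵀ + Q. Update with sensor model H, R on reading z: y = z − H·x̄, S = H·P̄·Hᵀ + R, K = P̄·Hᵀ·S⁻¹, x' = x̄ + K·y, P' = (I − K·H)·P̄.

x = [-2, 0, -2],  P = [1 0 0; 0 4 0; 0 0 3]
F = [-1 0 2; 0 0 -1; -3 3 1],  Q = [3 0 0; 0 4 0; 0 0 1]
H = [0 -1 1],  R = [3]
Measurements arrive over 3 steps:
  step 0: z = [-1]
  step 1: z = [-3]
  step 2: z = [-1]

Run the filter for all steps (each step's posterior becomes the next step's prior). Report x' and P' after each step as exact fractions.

step 0: x̄ = F·x = [-2, 2, 4]
step 0: P̄ = F·P·Fᵀ + Q = [16 -6 9; -6 7 -3; 9 -3 49]
step 0: y = z − H·x̄ = [-3]
step 0: S = H·P̄·Hᵀ + R = [65]
step 0: K = P̄·Hᵀ·S⁻¹ = [3/13; -2/13; 4/5]
step 0: x' = x̄ + K·y = [-35/13, 32/13, 8/5]
step 0: P' = (I − K·H)·P̄ = [163/13 -48/13 -3; -48/13 71/13 5; -3 5 37/5]
step 1: x̄ = F·x = [383/65, -8/5, 1109/65]
step 1: P̄ = F·P·Fᵀ + Q = [3714/65 -89/5 7442/65; -89/5 57/5 -157/5; 7442/65 -157/5 18516/65]
step 1: y = z − H·x̄ = [-1408/65]
step 1: S = H·P̄·Hᵀ + R = [23534/65]
step 1: K = P̄·Hᵀ·S⁻¹ = [8599/23534; -1391/11767; 20557/23534]
step 1: x' = x̄ + K·y = [-23799/11767, 11304/11767, -21885/11767]
step 1: P' = (I − K·H)·P̄ = [207115/23534 -25434/11767 -25071/23534; -25434/11767 74609/11767 70436/11767; -25071/23534 70436/11767 202543/23534]
step 2: x̄ = F·x = [-2853/1681, 21885/11767, 83424/11767]
step 2: P̄ = F·P·Fᵀ + Q = [169739/3362 -61451/3362 157126/1681; -61451/3362 296679/23534 -350186/11767; 157126/1681 -350186/11767 2672178/11767]
step 2: y = z − H·x̄ = [-73306/11767]
step 2: S = H·P̄·Hᵀ + R = [7112381/23534]
step 2: K = P̄·Hᵀ·S⁻¹ = [2629921/7112381; -997051/7112381; 6044728/7112381]
step 2: x' = x̄ + K·y = [-28455031/7112381, 19439473/7112381, 12766928/7112381]
step 2: P' = (I − K·H)·P̄ = [65193108/7112381 -18580569/7112381 -10690806/7112381; -18580569/7112381 47420047/7112381 44428894/7112381; -10690806/7112381 44428894/7112381 62563078/7112381]

step 0: x' = [-35/13, 32/13, 8/5], P' = [163/13 -48/13 -3; -48/13 71/13 5; -3 5 37/5]
step 1: x' = [-23799/11767, 11304/11767, -21885/11767], P' = [207115/23534 -25434/11767 -25071/23534; -25434/11767 74609/11767 70436/11767; -25071/23534 70436/11767 202543/23534]
step 2: x' = [-28455031/7112381, 19439473/7112381, 12766928/7112381], P' = [65193108/7112381 -18580569/7112381 -10690806/7112381; -18580569/7112381 47420047/7112381 44428894/7112381; -10690806/7112381 44428894/7112381 62563078/7112381]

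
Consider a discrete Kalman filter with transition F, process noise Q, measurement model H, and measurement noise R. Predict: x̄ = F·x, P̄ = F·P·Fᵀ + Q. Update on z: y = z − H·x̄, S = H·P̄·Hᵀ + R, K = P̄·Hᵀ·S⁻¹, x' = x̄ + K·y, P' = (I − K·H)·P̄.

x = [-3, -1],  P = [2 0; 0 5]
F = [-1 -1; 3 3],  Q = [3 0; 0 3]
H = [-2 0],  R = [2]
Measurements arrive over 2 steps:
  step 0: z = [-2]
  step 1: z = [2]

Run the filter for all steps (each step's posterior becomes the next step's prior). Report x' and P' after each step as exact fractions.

step 0: x' = [8/7, -6], P' = [10/21 -1; -1 24]
step 1: x' = [-968/1091, 690/1091], P' = [535/1091 -1416/1091; -1416/1091 33009/1091]

step 0: x̄ = F·x = [4, -12]
step 0: P̄ = F·P·Fᵀ + Q = [10 -21; -21 66]
step 0: y = z − H·x̄ = [6]
step 0: S = H·P̄·Hᵀ + R = [42]
step 0: K = P̄·Hᵀ·S⁻¹ = [-10/21; 1]
step 0: x' = x̄ + K·y = [8/7, -6]
step 0: P' = (I − K·H)·P̄ = [10/21 -1; -1 24]
step 1: x̄ = F·x = [34/7, -102/7]
step 1: P̄ = F·P·Fᵀ + Q = [535/21 -472/7; -472/7 1437/7]
step 1: y = z − H·x̄ = [82/7]
step 1: S = H·P̄·Hᵀ + R = [2182/21]
step 1: K = P̄·Hᵀ·S⁻¹ = [-535/1091; 1416/1091]
step 1: x' = x̄ + K·y = [-968/1091, 690/1091]
step 1: P' = (I − K·H)·P̄ = [535/1091 -1416/1091; -1416/1091 33009/1091]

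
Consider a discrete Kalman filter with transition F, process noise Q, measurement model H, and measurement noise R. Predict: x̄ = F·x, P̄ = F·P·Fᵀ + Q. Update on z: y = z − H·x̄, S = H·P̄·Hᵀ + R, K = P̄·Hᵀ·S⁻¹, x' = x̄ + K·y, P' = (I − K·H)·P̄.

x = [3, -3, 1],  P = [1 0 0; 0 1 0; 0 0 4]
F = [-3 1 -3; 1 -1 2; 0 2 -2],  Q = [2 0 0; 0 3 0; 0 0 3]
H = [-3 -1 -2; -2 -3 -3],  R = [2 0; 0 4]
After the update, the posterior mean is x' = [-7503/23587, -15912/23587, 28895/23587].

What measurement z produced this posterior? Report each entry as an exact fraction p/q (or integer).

z = [-1, -1]

x̄ = F·x = [-15, 8, -8]
P̄ = F·P·Fᵀ + Q = [48 -28 26; -28 21 -18; 26 -18 23]
S = H·P̄·Hᵀ + R = [619 357; 357 244]
K = P̄·Hᵀ·S⁻¹ = [-8862/23587 4266/23587; 7377/23587 -6250/23587; -1945/23587 -3631/23587]
x' − x̄ = [346302/23587, -204608/23587, 217591/23587] = K·y
y = (KᵀK)⁻¹·Kᵀ·(x' − x̄) = [-54, -31]
z = y + H·x̄ = [-54, -31] + [53, 30] = [-1, -1]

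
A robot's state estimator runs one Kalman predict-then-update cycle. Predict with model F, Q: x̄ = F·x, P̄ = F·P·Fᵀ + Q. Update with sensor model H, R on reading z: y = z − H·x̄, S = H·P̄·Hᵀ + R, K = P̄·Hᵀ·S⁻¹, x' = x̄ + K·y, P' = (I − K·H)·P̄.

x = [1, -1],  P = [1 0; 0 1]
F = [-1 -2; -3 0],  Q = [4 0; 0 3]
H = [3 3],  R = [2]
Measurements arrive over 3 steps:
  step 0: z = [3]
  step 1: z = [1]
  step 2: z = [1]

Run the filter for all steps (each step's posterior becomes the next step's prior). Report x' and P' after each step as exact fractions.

step 0: x̄ = F·x = [1, -3]
step 0: P̄ = F·P·Fᵀ + Q = [9 3; 3 12]
step 0: y = z − H·x̄ = [9]
step 0: S = H·P̄·Hᵀ + R = [245]
step 0: K = P̄·Hᵀ·S⁻¹ = [36/245; 9/49]
step 0: x' = x̄ + K·y = [569/245, -66/49]
step 0: P' = (I − K·H)·P̄ = [909/245 -177/49; -177/49 183/49]
step 1: x̄ = F·x = [13/35, -1707/245]
step 1: P̄ = F·P·Fᵀ + Q = [41/5 -369/35; -369/35 8916/245]
step 1: y = z − H·x̄ = [5093/245]
step 1: S = H·P̄·Hᵀ + R = [52321/245]
step 1: K = P̄·Hᵀ·S⁻¹ = [-1722/52321; 18999/52321]
step 1: x' = x̄ + K·y = [-16363/52321, 30408/52321]
step 1: P' = (I − K·H)·P̄ = [416929/52321 -418077/52321; -418077/52321 430743/52321]
step 2: x̄ = F·x = [-44453/52321, 49089/52321]
step 2: P̄ = F·P·Fᵀ + Q = [676877/52321 -1257675/52321; -1257675/52321 3909324/52321]
step 2: y = z − H·x̄ = [38413/52321]
step 2: S = H·P̄·Hᵀ + R = [18742301/52321]
step 2: K = P̄·Hᵀ·S⁻¹ = [-1742394/18742301; 7954947/18742301]
step 2: x' = x̄ + K·y = [-17203075/18742301, 23424900/18742301]
step 2: P' = (I − K·H)·P̄ = [184444021/18742301 -185605617/18742301; -185605617/18742301 190908915/18742301]

step 0: x' = [569/245, -66/49], P' = [909/245 -177/49; -177/49 183/49]
step 1: x' = [-16363/52321, 30408/52321], P' = [416929/52321 -418077/52321; -418077/52321 430743/52321]
step 2: x' = [-17203075/18742301, 23424900/18742301], P' = [184444021/18742301 -185605617/18742301; -185605617/18742301 190908915/18742301]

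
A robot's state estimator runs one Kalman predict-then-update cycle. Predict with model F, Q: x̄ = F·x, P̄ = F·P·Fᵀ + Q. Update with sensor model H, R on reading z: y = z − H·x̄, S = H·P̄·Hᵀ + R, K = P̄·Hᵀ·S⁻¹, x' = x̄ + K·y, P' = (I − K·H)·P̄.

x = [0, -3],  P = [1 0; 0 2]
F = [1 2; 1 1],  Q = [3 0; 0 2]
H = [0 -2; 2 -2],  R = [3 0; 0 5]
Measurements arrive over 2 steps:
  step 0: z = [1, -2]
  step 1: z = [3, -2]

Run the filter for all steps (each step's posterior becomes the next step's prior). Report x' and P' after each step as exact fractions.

step 0: x̄ = F·x = [-6, -3]
step 0: P̄ = F·P·Fᵀ + Q = [12 5; 5 5]
step 0: y = z − H·x̄ = [-5, 4]
step 0: S = H·P̄·Hᵀ + R = [23 0; 0 33]
step 0: K = P̄·Hᵀ·S⁻¹ = [-10/23 14/33; -10/23 0]
step 0: x' = x̄ + K·y = [-1616/759, -19/23]
step 0: P' = (I − K·H)·P̄ = [1300/759 15/23; 15/23 15/23]
step 1: x̄ = F·x = [-2870/759, -2243/759]
step 1: P̄ = F·P·Fᵀ + Q = [7537/759 3775/759; 3775/759 4303/759]
step 1: y = z − H·x̄ = [-2209/759, -8/23]
step 1: S = H·P̄·Hᵀ + R = [19489/759 64/23; 64/23 635/23]
step 1: K = P̄·Hᵀ·S⁻¹ = [-229382/532189 214204/532189; -234662/532189 -3168/532189]
step 1: x' = x̄ + K·y = [-1419272/532189, -888663/532189]
step 1: P' = (I − K·H)·P̄ = [879583/532189 344073/532189; 344073/532189 351993/532189]

step 0: x' = [-1616/759, -19/23], P' = [1300/759 15/23; 15/23 15/23]
step 1: x' = [-1419272/532189, -888663/532189], P' = [879583/532189 344073/532189; 344073/532189 351993/532189]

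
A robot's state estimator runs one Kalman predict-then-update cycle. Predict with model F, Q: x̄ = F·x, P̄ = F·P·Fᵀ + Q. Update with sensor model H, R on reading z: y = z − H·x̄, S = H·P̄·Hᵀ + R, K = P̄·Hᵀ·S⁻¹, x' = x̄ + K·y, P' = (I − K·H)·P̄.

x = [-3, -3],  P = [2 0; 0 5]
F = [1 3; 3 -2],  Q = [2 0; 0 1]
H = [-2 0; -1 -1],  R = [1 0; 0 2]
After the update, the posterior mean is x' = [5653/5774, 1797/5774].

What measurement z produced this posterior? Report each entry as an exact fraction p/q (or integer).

z = [-2, -2]

x̄ = F·x = [-12, -3]
P̄ = F·P·Fᵀ + Q = [49 -24; -24 39]
S = H·P̄·Hᵀ + R = [197 50; 50 42]
K = P̄·Hᵀ·S⁻¹ = [-1433/2887 -25/5774; 1383/2887 -5355/5774]
x' − x̄ = [74941/5774, 19119/5774] = K·y
y = (KᵀK)⁻¹·Kᵀ·(x' − x̄) = [-26, -17]
z = y + H·x̄ = [-26, -17] + [24, 15] = [-2, -2]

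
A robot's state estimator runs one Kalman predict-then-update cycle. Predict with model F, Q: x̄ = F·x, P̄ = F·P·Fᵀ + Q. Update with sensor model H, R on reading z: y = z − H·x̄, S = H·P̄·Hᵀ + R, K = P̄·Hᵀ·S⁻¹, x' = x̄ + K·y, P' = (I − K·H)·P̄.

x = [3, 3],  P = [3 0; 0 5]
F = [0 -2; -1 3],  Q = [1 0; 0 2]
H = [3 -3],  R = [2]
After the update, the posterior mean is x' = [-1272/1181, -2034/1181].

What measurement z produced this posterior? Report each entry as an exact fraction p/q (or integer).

z = [2]

x̄ = F·x = [-6, 6]
P̄ = F·P·Fᵀ + Q = [21 -30; -30 50]
S = H·P̄·Hᵀ + R = [1181]
K = P̄·Hᵀ·S⁻¹ = [153/1181; -240/1181]
x' − x̄ = [5814/1181, -9120/1181] = K·y
y = (KᵀK)⁻¹·Kᵀ·(x' − x̄) = [38]
z = y + H·x̄ = [38] + [-36] = [2]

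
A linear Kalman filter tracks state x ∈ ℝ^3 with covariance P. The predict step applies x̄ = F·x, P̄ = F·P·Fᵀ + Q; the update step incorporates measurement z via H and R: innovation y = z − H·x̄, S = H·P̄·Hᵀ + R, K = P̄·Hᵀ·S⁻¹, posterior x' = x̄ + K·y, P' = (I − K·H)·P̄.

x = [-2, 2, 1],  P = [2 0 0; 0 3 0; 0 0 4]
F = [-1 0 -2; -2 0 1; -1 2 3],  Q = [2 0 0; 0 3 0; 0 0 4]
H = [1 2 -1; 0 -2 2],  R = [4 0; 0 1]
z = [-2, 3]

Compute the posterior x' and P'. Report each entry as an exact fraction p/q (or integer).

x̄ = F·x = [0, 5, 9]
P̄ = F·P·Fᵀ + Q = [20 -4 -22; -4 15 16; -22 16 54]
y = z − H·x̄ = [-3, -5]
S = H·P̄·Hᵀ + R = [102 -108; -108 149]
K = P̄·Hᵀ·S⁻¹ = [1/3 0; 853/1767 214/589; 826/1767 500/589]
x' = x̄ + K·y = [-1, 1022/589, 1975/589]
P' = (I − K·H)·P̄ = [26/3 -22/3 -22/3; -22/3 16691/1767 17012/1767; -22/3 17012/1767 17762/1767]

x' = [-1, 1022/589, 1975/589]
P' = [26/3 -22/3 -22/3; -22/3 16691/1767 17012/1767; -22/3 17012/1767 17762/1767]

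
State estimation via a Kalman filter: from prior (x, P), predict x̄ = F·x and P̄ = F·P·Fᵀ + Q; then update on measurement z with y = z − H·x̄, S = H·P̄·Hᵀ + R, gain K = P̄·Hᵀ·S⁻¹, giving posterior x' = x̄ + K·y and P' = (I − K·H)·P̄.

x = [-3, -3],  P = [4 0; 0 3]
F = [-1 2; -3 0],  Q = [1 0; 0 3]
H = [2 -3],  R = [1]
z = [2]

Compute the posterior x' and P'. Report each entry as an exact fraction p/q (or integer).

x' = [-449/138, -257/92]
P' = [1172/69 521/46; 521/46 705/92]

x̄ = F·x = [-3, 9]
P̄ = F·P·Fᵀ + Q = [17 12; 12 39]
y = z − H·x̄ = [35]
S = H·P̄·Hᵀ + R = [276]
K = P̄·Hᵀ·S⁻¹ = [-1/138; -31/92]
x' = x̄ + K·y = [-449/138, -257/92]
P' = (I − K·H)·P̄ = [1172/69 521/46; 521/46 705/92]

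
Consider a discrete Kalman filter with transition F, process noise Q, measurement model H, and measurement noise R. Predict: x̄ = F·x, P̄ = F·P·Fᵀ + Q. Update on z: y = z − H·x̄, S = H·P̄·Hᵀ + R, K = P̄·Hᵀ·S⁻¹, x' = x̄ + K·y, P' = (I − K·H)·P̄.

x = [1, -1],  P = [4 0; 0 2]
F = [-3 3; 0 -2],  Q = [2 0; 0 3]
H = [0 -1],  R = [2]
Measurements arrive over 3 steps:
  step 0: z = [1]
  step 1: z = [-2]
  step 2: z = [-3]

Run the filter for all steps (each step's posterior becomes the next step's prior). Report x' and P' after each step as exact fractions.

step 0: x̄ = F·x = [-6, 2]
step 0: P̄ = F·P·Fᵀ + Q = [56 -12; -12 11]
step 0: y = z − H·x̄ = [3]
step 0: S = H·P̄·Hᵀ + R = [13]
step 0: K = P̄·Hᵀ·S⁻¹ = [12/13; -11/13]
step 0: x' = x̄ + K·y = [-42/13, -7/13]
step 0: P' = (I − K·H)·P̄ = [584/13 -24/13; -24/13 22/13]
step 1: x̄ = F·x = [105/13, 14/13]
step 1: P̄ = F·P·Fᵀ + Q = [5912/13 -276/13; -276/13 127/13]
step 1: y = z − H·x̄ = [-12/13]
step 1: S = H·P̄·Hᵀ + R = [153/13]
step 1: K = P̄·Hᵀ·S⁻¹ = [92/51; -127/153]
step 1: x' = x̄ + K·y = [109/17, 94/51]
step 1: P' = (I − K·H)·P̄ = [7080/17 -184/51; -184/51 254/153]
step 2: x̄ = F·x = [-233/17, -188/51]
step 2: P̄ = F·P·Fᵀ + Q = [65112/17 -1612/51; -1612/51 1475/153]
step 2: y = z − H·x̄ = [-341/51]
step 2: S = H·P̄·Hᵀ + R = [1781/153]
step 2: K = P̄·Hᵀ·S⁻¹ = [372/137; -1475/1781]
step 2: x' = x̄ + K·y = [-4365/137, 3297/1781]
step 2: P' = (I − K·H)·P̄ = [512968/137 -744/137; -744/137 2950/1781]

step 0: x' = [-42/13, -7/13], P' = [584/13 -24/13; -24/13 22/13]
step 1: x' = [109/17, 94/51], P' = [7080/17 -184/51; -184/51 254/153]
step 2: x' = [-4365/137, 3297/1781], P' = [512968/137 -744/137; -744/137 2950/1781]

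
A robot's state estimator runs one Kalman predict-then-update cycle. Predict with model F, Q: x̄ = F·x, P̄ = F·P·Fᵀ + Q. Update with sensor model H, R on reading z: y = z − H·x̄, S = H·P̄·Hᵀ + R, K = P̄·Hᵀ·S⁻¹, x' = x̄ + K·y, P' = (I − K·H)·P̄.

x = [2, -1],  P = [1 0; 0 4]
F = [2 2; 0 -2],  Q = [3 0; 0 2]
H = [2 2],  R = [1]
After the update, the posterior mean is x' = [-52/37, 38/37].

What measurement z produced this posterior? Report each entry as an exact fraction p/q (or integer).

x̄ = F·x = [2, 2]
P̄ = F·P·Fᵀ + Q = [23 -16; -16 18]
S = H·P̄·Hᵀ + R = [37]
K = P̄·Hᵀ·S⁻¹ = [14/37; 4/37]
x' − x̄ = [-126/37, -36/37] = K·y
y = (KᵀK)⁻¹·Kᵀ·(x' − x̄) = [-9]
z = y + H·x̄ = [-9] + [8] = [-1]

z = [-1]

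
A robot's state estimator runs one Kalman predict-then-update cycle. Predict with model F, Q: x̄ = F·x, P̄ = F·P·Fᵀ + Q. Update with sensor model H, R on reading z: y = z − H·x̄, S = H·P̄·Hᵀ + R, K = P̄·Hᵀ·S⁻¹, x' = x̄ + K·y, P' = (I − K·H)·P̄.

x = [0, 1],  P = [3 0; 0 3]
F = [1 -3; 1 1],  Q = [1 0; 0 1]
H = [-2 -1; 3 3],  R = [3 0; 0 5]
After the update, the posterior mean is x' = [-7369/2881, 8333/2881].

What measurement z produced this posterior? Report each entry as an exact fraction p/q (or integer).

x̄ = F·x = [-3, 1]
P̄ = F·P·Fᵀ + Q = [31 -6; -6 7]
S = H·P̄·Hᵀ + R = [110 -153; -153 239]
K = P̄·Hᵀ·S⁻¹ = [-1909/2881 -318/2881; 1654/2881 1095/2881]
x' − x̄ = [1274/2881, 5452/2881] = K·y
y = (KᵀK)⁻¹·Kᵀ·(x' − x̄) = [-2, 8]
z = y + H·x̄ = [-2, 8] + [5, -6] = [3, 2]

z = [3, 2]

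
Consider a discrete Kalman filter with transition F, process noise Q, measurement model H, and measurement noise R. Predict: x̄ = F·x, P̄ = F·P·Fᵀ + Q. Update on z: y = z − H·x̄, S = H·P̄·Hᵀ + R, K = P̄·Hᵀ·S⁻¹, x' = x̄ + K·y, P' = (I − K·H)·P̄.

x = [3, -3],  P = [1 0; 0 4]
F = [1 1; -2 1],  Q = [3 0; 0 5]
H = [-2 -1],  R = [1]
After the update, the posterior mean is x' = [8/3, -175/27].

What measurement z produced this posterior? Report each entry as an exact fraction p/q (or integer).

z = [1]

x̄ = F·x = [0, -9]
P̄ = F·P·Fᵀ + Q = [8 2; 2 13]
S = H·P̄·Hᵀ + R = [54]
K = P̄·Hᵀ·S⁻¹ = [-1/3; -17/54]
x' − x̄ = [8/3, 68/27] = K·y
y = (KᵀK)⁻¹·Kᵀ·(x' − x̄) = [-8]
z = y + H·x̄ = [-8] + [9] = [1]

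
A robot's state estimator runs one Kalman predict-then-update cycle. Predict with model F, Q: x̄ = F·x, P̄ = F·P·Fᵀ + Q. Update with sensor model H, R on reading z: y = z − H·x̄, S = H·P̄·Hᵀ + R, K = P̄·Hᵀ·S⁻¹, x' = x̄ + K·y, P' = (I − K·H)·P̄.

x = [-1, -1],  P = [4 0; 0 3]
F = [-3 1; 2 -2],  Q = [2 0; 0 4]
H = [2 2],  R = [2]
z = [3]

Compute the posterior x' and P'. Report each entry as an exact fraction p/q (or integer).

x' = [43/27, -2/27]
P' = [865/27 -854/27; -854/27 856/27]

x̄ = F·x = [2, 0]
P̄ = F·P·Fᵀ + Q = [41 -30; -30 32]
y = z − H·x̄ = [-1]
S = H·P̄·Hᵀ + R = [54]
K = P̄·Hᵀ·S⁻¹ = [11/27; 2/27]
x' = x̄ + K·y = [43/27, -2/27]
P' = (I − K·H)·P̄ = [865/27 -854/27; -854/27 856/27]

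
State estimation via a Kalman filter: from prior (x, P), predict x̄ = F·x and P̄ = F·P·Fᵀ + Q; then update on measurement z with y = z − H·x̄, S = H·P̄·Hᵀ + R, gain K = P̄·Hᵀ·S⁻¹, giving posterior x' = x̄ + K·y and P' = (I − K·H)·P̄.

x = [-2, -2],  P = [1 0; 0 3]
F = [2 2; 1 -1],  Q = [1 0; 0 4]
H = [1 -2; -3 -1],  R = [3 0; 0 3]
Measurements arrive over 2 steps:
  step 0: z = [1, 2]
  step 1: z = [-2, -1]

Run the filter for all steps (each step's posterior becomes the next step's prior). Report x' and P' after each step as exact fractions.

step 0: x̄ = F·x = [-8, 0]
step 0: P̄ = F·P·Fᵀ + Q = [17 -4; -4 8]
step 0: y = z − H·x̄ = [9, -22]
step 0: S = H·P̄·Hᵀ + R = [68 -55; -55 140]
step 0: K = P̄·Hᵀ·S⁻¹ = [61/433 -607/2165; -172/433 -276/2165]
step 0: x' = x̄ + K·y = [-1221/2165, -1668/2165]
step 0: P' = (I − K·H)·P̄ = [651/2165 -132/2165; -132/2165 1224/2165]
step 1: x̄ = F·x = [-5778/2165, 447/2165]
step 1: P̄ = F·P·Fᵀ + Q = [8609/2165 -1146/2165; -1146/2165 10799/2165]
step 1: y = z − H·x̄ = [2342/2165, -44/5]
step 1: S = H·P̄·Hᵀ + R = [62884/2165 -23/5; -23/5 203/5]
step 1: K = P̄·Hᵀ·S⁻¹ = [329048/2507279 -666733/2507279; -957267/2507279 -318428/2507279]
step 1: x' = x̄ + K·y = [-27546/147487, 134371/147487]
step 1: P' = (I − K·H)·P̄ = [712506/2507279 -137319/2507279; -137319/2507279 1367241/2507279]

step 0: x' = [-1221/2165, -1668/2165], P' = [651/2165 -132/2165; -132/2165 1224/2165]
step 1: x' = [-27546/147487, 134371/147487], P' = [712506/2507279 -137319/2507279; -137319/2507279 1367241/2507279]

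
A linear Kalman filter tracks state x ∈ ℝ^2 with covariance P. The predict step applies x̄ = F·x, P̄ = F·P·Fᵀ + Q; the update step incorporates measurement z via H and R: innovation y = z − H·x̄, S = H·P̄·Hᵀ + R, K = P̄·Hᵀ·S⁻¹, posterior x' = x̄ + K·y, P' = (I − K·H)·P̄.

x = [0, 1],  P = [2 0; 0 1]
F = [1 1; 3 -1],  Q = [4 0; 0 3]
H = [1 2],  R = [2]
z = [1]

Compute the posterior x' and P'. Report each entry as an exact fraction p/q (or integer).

x' = [151/117, -19/117]
P' = [530/117 -248/117; -248/117 173/117]

x̄ = F·x = [1, -1]
P̄ = F·P·Fᵀ + Q = [7 5; 5 22]
y = z − H·x̄ = [2]
S = H·P̄·Hᵀ + R = [117]
K = P̄·Hᵀ·S⁻¹ = [17/117; 49/117]
x' = x̄ + K·y = [151/117, -19/117]
P' = (I − K·H)·P̄ = [530/117 -248/117; -248/117 173/117]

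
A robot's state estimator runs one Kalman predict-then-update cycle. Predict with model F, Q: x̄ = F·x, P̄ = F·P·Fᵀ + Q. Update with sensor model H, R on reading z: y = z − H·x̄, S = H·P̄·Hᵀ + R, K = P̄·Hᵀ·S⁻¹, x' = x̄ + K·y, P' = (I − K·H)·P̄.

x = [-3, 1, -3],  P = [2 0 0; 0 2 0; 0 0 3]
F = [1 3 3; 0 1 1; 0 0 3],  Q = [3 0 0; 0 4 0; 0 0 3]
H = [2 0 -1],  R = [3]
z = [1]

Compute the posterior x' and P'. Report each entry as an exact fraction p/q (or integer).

x̄ = F·x = [-9, -2, -9]
P̄ = F·P·Fᵀ + Q = [50 15 27; 15 9 9; 27 9 30]
y = z − H·x̄ = [10]
S = H·P̄·Hᵀ + R = [125]
K = P̄·Hᵀ·S⁻¹ = [73/125; 21/125; 24/125]
x' = x̄ + K·y = [-79/25, -8/25, -177/25]
P' = (I − K·H)·P̄ = [921/125 342/125 1623/125; 342/125 684/125 621/125; 1623/125 621/125 3174/125]

x' = [-79/25, -8/25, -177/25]
P' = [921/125 342/125 1623/125; 342/125 684/125 621/125; 1623/125 621/125 3174/125]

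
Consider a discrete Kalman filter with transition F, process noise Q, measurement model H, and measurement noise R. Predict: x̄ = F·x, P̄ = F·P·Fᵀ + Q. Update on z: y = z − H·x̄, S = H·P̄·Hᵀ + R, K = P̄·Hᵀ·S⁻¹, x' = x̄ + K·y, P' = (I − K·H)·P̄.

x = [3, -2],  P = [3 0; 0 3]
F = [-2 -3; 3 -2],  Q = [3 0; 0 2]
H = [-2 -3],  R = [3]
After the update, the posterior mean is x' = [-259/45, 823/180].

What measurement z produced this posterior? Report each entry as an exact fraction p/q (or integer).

x̄ = F·x = [0, 13]
P̄ = F·P·Fᵀ + Q = [42 0; 0 41]
S = H·P̄·Hᵀ + R = [540]
K = P̄·Hᵀ·S⁻¹ = [-7/45; -41/180]
x' − x̄ = [-259/45, -1517/180] = K·y
y = (KᵀK)⁻¹·Kᵀ·(x' − x̄) = [37]
z = y + H·x̄ = [37] + [-39] = [-2]

z = [-2]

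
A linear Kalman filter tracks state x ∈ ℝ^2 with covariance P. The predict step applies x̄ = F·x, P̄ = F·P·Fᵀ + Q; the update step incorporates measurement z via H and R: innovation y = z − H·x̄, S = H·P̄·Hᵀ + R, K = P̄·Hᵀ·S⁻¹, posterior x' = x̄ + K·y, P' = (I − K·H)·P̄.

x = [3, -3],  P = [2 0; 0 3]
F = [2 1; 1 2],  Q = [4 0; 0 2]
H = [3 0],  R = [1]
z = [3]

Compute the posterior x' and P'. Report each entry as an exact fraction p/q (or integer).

x̄ = F·x = [3, -3]
P̄ = F·P·Fᵀ + Q = [15 10; 10 16]
y = z − H·x̄ = [-6]
S = H·P̄·Hᵀ + R = [136]
K = P̄·Hᵀ·S⁻¹ = [45/136; 15/68]
x' = x̄ + K·y = [69/68, -147/34]
P' = (I − K·H)·P̄ = [15/136 5/68; 5/68 319/34]

x' = [69/68, -147/34]
P' = [15/136 5/68; 5/68 319/34]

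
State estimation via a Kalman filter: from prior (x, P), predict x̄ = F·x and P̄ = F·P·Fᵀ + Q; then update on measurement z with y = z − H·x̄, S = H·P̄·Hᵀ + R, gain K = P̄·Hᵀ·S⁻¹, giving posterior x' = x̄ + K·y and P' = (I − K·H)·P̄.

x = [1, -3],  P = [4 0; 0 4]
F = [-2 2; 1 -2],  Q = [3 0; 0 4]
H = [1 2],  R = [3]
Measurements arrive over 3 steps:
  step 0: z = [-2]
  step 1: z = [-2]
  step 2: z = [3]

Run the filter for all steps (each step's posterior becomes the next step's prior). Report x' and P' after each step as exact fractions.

step 0: x' = [-100/19, 37/19], P' = [1161/38 -300/19; -300/19 168/19]
step 1: x' = [1228/109, -3642/545], P' = [27867/218 -7239/109; -7239/109 38331/1090]
step 2: x' = [-904033/88652, 148367/22163], P' = [16515219/88652 -2146830/22163; -2146830/22163 2261889/44326]

step 0: x̄ = F·x = [-8, 7]
step 0: P̄ = F·P·Fᵀ + Q = [35 -24; -24 24]
step 0: y = z − H·x̄ = [-8]
step 0: S = H·P̄·Hᵀ + R = [38]
step 0: K = P̄·Hᵀ·S⁻¹ = [-13/38; 12/19]
step 0: x' = x̄ + K·y = [-100/19, 37/19]
step 0: P' = (I − K·H)·P̄ = [1161/38 -300/19; -300/19 168/19]
step 1: x̄ = F·x = [274/19, -174/19]
step 1: P̄ = F·P·Fᵀ + Q = [5451/19 -3633/19; -3633/19 5057/38]
step 1: y = z − H·x̄ = [36/19]
step 1: S = H·P̄·Hᵀ + R = [1090/19]
step 1: K = P̄·Hᵀ·S⁻¹ = [-363/218; 712/545]
step 1: x' = x̄ + K·y = [1228/109, -3642/545]
step 1: P' = (I − K·H)·P̄ = [27867/218 -7239/109; -7239/109 38331/1090]
step 2: x̄ = F·x = [-19564/545, 13424/545]
step 2: P̄ = F·P·Fᵀ + Q = [646527/545 -433167/545; -433167/545 586579/1090]
step 2: y = z − H·x̄ = [-5649/545]
step 2: S = H·P̄·Hᵀ + R = [88652/545]
step 2: K = P̄·Hᵀ·S⁻¹ = [-219807/88652; 38353/22163]
step 2: x' = x̄ + K·y = [-904033/88652, 148367/22163]
step 2: P' = (I − K·H)·P̄ = [16515219/88652 -2146830/22163; -2146830/22163 2261889/44326]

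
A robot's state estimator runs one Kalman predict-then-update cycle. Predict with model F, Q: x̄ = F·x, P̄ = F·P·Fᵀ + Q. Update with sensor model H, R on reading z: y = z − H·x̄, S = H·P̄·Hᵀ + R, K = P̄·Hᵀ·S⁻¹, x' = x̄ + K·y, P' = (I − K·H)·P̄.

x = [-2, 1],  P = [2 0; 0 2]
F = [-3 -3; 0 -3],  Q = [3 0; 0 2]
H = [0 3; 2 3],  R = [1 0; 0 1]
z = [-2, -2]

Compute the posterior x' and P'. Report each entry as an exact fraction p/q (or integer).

x' = [2709/17149, -12627/17149]
P' = [8247/17149 -2718/17149; -2718/17149 1844/17149]

x̄ = F·x = [3, -3]
P̄ = F·P·Fᵀ + Q = [39 18; 18 20]
y = z − H·x̄ = [7, 1]
S = H·P̄·Hᵀ + R = [181 288; 288 553]
K = P̄·Hᵀ·S⁻¹ = [-8154/17149 8340/17149; 5532/17149 96/17149]
x' = x̄ + K·y = [2709/17149, -12627/17149]
P' = (I − K·H)·P̄ = [8247/17149 -2718/17149; -2718/17149 1844/17149]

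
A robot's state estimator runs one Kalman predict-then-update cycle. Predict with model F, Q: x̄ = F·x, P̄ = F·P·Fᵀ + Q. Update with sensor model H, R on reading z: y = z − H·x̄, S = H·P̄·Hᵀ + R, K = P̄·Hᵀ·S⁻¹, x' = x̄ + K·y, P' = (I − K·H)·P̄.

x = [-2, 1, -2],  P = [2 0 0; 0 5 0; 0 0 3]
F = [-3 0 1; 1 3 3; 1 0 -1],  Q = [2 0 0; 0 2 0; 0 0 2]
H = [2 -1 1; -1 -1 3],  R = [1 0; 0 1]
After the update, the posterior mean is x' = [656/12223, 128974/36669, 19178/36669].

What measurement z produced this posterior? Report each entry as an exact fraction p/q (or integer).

x̄ = F·x = [4, -5, 0]
P̄ = F·P·Fᵀ + Q = [23 3 -9; 3 76 -7; -9 -7 7]
S = H·P̄·Hᵀ + R = [142 31; 31 265]
K = P̄·Hᵀ·S⁻¹ = [3551/12223 -2860/12223; -17305/36669 -11813/36669; -2207/36669 5378/36669]
x' − x̄ = [-48236/12223, 312319/36669, 19178/36669] = K·y
y = (KᵀK)⁻¹·Kᵀ·(x' − x̄) = [-16, -3]
z = y + H·x̄ = [-16, -3] + [13, 1] = [-3, -2]

z = [-3, -2]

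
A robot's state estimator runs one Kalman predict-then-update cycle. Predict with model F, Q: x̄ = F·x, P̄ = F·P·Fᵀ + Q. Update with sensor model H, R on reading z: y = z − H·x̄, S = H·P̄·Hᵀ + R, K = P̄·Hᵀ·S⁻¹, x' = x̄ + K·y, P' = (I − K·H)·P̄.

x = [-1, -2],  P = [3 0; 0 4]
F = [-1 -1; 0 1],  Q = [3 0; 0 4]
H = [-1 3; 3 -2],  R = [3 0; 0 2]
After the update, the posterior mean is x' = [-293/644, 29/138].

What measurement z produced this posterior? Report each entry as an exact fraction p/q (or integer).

x̄ = F·x = [3, -2]
P̄ = F·P·Fᵀ + Q = [10 -4; -4 8]
S = H·P̄·Hᵀ + R = [109 -122; -122 172]
K = P̄·Hᵀ·S⁻¹ = [71/322 243/644; 25/69 13/138]
x' − x̄ = [-2225/644, 305/138] = K·y
y = (KᵀK)⁻¹·Kᵀ·(x' − x̄) = [10, -15]
z = y + H·x̄ = [10, -15] + [-9, 13] = [1, -2]

z = [1, -2]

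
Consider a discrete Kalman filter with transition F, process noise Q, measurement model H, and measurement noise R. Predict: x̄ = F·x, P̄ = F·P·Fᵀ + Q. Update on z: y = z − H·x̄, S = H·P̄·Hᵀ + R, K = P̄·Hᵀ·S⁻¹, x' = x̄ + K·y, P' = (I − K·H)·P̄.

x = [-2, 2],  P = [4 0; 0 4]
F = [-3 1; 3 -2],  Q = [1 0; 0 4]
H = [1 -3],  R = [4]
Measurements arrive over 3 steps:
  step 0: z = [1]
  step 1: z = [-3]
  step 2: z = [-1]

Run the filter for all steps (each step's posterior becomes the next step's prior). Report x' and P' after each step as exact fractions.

step 0: x' = [103/813, -286/813], P' = [3404/813 904/813; 904/813 584/813]
step 1: x' = [-196996/400253, 335653/400253], P' = [1380116/400253 329888/400253; 329888/400253 243024/400253]
step 2: x' = [-125187463/171634069, 8663834/171634069], P' = [574162556/171634069 136855128/171634069; 136855128/171634069 103011160/171634069]

step 0: x̄ = F·x = [8, -10]
step 0: P̄ = F·P·Fᵀ + Q = [41 -44; -44 56]
step 0: y = z − H·x̄ = [-37]
step 0: S = H·P̄·Hᵀ + R = [813]
step 0: K = P̄·Hᵀ·S⁻¹ = [173/813; -212/813]
step 0: x' = x̄ + K·y = [103/813, -286/813]
step 0: P' = (I − K·H)·P̄ = [3404/813 904/813; 904/813 584/813]
step 1: x̄ = F·x = [-595/813, 881/813]
step 1: P̄ = F·P·Fᵀ + Q = [26609/813 -23668/813; -23668/813 25376/813]
step 1: y = z − H·x̄ = [799/813]
step 1: S = H·P̄·Hᵀ + R = [400253/813]
step 1: K = P̄·Hᵀ·S⁻¹ = [97613/400253; -99796/400253]
step 1: x' = x̄ + K·y = [-196996/400253, 335653/400253]
step 1: P' = (I − K·H)·P̄ = [1380116/400253 329888/400253; 329888/400253 243024/400253]
step 2: x̄ = F·x = [926641/400253, -1262294/400253]
step 2: P̄ = F·P·Fᵀ + Q = [11084993/400253 -9938100/400253; -9938100/400253 11035496/400253]
step 2: y = z − H·x̄ = [-5113776/400253]
step 2: S = H·P̄·Hᵀ + R = [171634069/400253]
step 2: K = P̄·Hᵀ·S⁻¹ = [40899293/171634069; -43044588/171634069]
step 2: x' = x̄ + K·y = [-125187463/171634069, 8663834/171634069]
step 2: P' = (I − K·H)·P̄ = [574162556/171634069 136855128/171634069; 136855128/171634069 103011160/171634069]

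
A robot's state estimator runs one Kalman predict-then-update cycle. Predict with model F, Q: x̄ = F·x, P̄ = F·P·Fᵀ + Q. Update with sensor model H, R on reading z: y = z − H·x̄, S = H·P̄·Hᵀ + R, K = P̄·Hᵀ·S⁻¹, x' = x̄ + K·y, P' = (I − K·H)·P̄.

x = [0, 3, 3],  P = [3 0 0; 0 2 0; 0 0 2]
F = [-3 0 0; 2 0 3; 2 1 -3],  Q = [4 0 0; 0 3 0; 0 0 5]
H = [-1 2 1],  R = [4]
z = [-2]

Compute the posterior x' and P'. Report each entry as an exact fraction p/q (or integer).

x' = [595/144, 125/24, -1165/144]
P' = [1703/288 241/48 -1529/288; 241/48 95/8 -847/48; -1529/288 -847/48 8807/288]

x̄ = F·x = [0, 9, -6]
P̄ = F·P·Fᵀ + Q = [31 -18 -18; -18 33 -6; -18 -6 37]
y = z − H·x̄ = [-14]
S = H·P̄·Hᵀ + R = [288]
K = P̄·Hᵀ·S⁻¹ = [-85/288; 13/48; 43/288]
x' = x̄ + K·y = [595/144, 125/24, -1165/144]
P' = (I − K·H)·P̄ = [1703/288 241/48 -1529/288; 241/48 95/8 -847/48; -1529/288 -847/48 8807/288]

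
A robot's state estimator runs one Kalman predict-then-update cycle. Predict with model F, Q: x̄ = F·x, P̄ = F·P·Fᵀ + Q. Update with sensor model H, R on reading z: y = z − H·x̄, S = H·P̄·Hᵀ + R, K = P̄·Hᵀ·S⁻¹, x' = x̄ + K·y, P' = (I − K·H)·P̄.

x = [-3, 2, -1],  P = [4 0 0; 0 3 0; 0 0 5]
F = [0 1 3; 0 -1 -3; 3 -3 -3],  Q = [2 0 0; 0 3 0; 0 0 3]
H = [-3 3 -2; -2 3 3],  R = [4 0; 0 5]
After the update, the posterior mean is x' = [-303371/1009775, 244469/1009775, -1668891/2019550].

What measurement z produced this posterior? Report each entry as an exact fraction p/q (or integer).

x̄ = F·x = [-1, 1, -12]
P̄ = F·P·Fᵀ + Q = [50 -48 -54; -48 51 54; -54 54 111]
S = H·P̄·Hᵀ + R = [925 1245; 1245 3859]
K = P̄·Hᵀ·S⁻¹ = [-106152/1009775 -14398/201955; 108828/1009775 14487/201955; -357117/2019550 86157/403910]
x' − x̄ = [706404/1009775, -765306/1009775, 22565709/2019550] = K·y
y = (KᵀK)⁻¹·Kᵀ·(x' − x̄) = [-27, 30]
z = y + H·x̄ = [-27, 30] + [30, -31] = [3, -1]

z = [3, -1]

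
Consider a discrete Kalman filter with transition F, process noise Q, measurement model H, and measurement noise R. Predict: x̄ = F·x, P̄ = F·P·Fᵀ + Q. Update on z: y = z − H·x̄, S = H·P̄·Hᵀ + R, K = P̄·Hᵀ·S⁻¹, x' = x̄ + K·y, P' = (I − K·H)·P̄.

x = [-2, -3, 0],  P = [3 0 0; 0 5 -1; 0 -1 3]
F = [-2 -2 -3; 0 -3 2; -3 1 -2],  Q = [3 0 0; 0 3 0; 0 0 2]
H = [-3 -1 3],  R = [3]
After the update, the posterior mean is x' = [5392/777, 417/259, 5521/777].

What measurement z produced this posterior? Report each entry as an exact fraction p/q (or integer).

z = [-1]

x̄ = F·x = [10, 9, 3]
P̄ = F·P·Fᵀ + Q = [50 7 25; 7 72 -35; 25 -35 50]
S = H·P̄·Hᵀ + R = [777]
K = P̄·Hᵀ·S⁻¹ = [-82/777; -66/259; 110/777]
x' − x̄ = [-2378/777, -1914/259, 3190/777] = K·y
y = (KᵀK)⁻¹·Kᵀ·(x' − x̄) = [29]
z = y + H·x̄ = [29] + [-30] = [-1]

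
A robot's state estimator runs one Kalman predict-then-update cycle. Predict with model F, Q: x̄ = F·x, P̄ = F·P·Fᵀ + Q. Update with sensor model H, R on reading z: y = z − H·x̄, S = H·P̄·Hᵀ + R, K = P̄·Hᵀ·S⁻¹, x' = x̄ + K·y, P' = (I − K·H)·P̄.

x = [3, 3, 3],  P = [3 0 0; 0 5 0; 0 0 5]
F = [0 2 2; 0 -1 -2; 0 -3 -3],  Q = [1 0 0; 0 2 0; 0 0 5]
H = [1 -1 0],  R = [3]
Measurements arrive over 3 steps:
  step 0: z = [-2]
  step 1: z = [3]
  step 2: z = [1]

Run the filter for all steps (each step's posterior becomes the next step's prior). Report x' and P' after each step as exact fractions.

step 0: x̄ = F·x = [12, -9, -18]
step 0: P̄ = F·P·Fᵀ + Q = [41 -30 -60; -30 27 45; -60 45 95]
step 0: y = z − H·x̄ = [-23]
step 0: S = H·P̄·Hᵀ + R = [131]
step 0: K = P̄·Hᵀ·S⁻¹ = [71/131; -57/131; -105/131]
step 0: x' = x̄ + K·y = [-61/131, 132/131, 57/131]
step 0: P' = (I − K·H)·P̄ = [330/131 117/131 -405/131; 117/131 288/131 -90/131; -405/131 -90/131 1420/131]
step 1: x̄ = F·x = [378/131, -246/131, -567/131]
step 1: P̄ = F·P·Fᵀ + Q = [6243/131 -5716/131 -9168/131; -5716/131 5870/131 8574/131; -9168/131 8574/131 14407/131]
step 1: y = z − H·x̄ = [-231/131]
step 1: S = H·P̄·Hᵀ + R = [23938/131]
step 1: K = P̄·Hᵀ·S⁻¹ = [11959/23938; -5793/11969; -8871/11969]
step 1: x' = x̄ + K·y = [47985/23938, -12261/11969, -36162/11969]
step 1: P' = (I − K·H)·P̄ = [49063/23938 6593/11969 -27813/11969; 6593/11969 23972/11969 -1200/11969; -27813/11969 -1200/11969 114871/11969]
step 2: x̄ = F·x = [-96846/11969, 84585/11969, 145269/11969]
step 2: P̄ = F·P·Fᵀ + Q = [557741/11969 -500228/11969 -818658/11969; -500228/11969 502594/11969 750342/11969; -818658/11969 750342/11969 1287832/11969]
step 2: y = z − H·x̄ = [193400/11969]
step 2: S = H·P̄·Hᵀ + R = [2096698/11969]
step 2: K = P̄·Hᵀ·S⁻¹ = [1057969/2096698; -501411/1048349; -784500/1048349]
step 2: x' = x̄ + K·y = [64934/1048349, -693315/1048349, 47649/1048349]
step 2: P' = (I − K·H)·P̄ = [4187153/2096698 506623/1048349 -2361318/1048349; 506623/1048349 2010856/1048349 -7818/1048349; -2361318/1048349 -7818/1048349 9960472/1048349]

step 0: x' = [-61/131, 132/131, 57/131], P' = [330/131 117/131 -405/131; 117/131 288/131 -90/131; -405/131 -90/131 1420/131]
step 1: x' = [47985/23938, -12261/11969, -36162/11969], P' = [49063/23938 6593/11969 -27813/11969; 6593/11969 23972/11969 -1200/11969; -27813/11969 -1200/11969 114871/11969]
step 2: x' = [64934/1048349, -693315/1048349, 47649/1048349], P' = [4187153/2096698 506623/1048349 -2361318/1048349; 506623/1048349 2010856/1048349 -7818/1048349; -2361318/1048349 -7818/1048349 9960472/1048349]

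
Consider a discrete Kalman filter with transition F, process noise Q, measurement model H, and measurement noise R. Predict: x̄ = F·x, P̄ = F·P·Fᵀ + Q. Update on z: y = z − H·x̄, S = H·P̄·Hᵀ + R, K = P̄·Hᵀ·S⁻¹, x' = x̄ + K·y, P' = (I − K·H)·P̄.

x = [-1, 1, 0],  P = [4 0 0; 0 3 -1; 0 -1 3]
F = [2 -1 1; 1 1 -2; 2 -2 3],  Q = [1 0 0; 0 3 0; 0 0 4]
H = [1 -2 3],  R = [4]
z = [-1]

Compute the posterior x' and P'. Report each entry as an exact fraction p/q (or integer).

x' = [-933/640, -175/128, -99/128]
P' = [12119/1280 2501/256 897/256; 2501/256 3531/256 1487/256; 897/256 1487/256 771/256]

x̄ = F·x = [-3, 0, -4]
P̄ = F·P·Fᵀ + Q = [25 -4 36; -4 26 -23; 36 -23 71]
y = z − H·x̄ = [14]
S = H·P̄·Hᵀ + R = [1280]
K = P̄·Hᵀ·S⁻¹ = [141/1280; -25/256; 59/256]
x' = x̄ + K·y = [-933/640, -175/128, -99/128]
P' = (I − K·H)·P̄ = [12119/1280 2501/256 897/256; 2501/256 3531/256 1487/256; 897/256 1487/256 771/256]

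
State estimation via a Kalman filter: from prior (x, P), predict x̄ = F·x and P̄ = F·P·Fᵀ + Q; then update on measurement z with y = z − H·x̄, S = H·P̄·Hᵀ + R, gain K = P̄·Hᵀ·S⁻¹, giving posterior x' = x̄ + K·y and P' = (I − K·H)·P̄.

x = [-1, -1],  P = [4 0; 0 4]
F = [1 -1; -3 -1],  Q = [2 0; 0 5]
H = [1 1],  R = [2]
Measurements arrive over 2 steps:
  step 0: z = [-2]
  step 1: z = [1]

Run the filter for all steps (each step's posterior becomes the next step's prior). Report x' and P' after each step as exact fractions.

step 0: x' = [-12/41, -58/41], P' = [406/41 -402/41; -402/41 476/41]
step 1: x' = [76/227, 217/227], P' = [9388/227 -9240/227; -9240/227 28474/681]

step 0: x̄ = F·x = [0, 4]
step 0: P̄ = F·P·Fᵀ + Q = [10 -8; -8 45]
step 0: y = z − H·x̄ = [-6]
step 0: S = H·P̄·Hᵀ + R = [41]
step 0: K = P̄·Hᵀ·S⁻¹ = [2/41; 37/41]
step 0: x' = x̄ + K·y = [-12/41, -58/41]
step 0: P' = (I − K·H)·P̄ = [406/41 -402/41; -402/41 476/41]
step 1: x̄ = F·x = [46/41, 94/41]
step 1: P̄ = F·P·Fᵀ + Q = [1768/41 -1546/41; -1546/41 1923/41]
step 1: y = z − H·x̄ = [-99/41]
step 1: S = H·P̄·Hᵀ + R = [681/41]
step 1: K = P̄·Hᵀ·S⁻¹ = [74/227; 377/681]
step 1: x' = x̄ + K·y = [76/227, 217/227]
step 1: P' = (I − K·H)·P̄ = [9388/227 -9240/227; -9240/227 28474/681]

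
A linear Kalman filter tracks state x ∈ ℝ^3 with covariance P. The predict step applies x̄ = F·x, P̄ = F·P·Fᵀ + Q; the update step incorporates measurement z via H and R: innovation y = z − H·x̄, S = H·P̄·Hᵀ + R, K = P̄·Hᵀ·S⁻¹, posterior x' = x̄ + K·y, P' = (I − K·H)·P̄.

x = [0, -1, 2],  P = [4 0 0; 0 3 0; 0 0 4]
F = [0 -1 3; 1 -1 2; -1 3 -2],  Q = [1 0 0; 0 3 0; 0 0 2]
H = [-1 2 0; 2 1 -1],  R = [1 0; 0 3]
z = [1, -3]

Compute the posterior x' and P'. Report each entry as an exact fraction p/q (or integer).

x̄ = F·x = [7, 5, -7]
P̄ = F·P·Fᵀ + Q = [40 27 -33; 27 26 -29; -33 -29 49]
y = z − H·x̄ = [-2, -29]
S = H·P̄·Hᵀ + R = [37 78; 78 536]
K = P̄·Hᵀ·S⁻¹ = [-122/491 146/491; 2449/6874 2083/13748; -542/3437 -1689/6874]
x' = x̄ + K·y = [-553/491, -209/1964, 433/982]
P' = (I − K·H)·P̄ = [908/491 393/491 1771/491; 393/491 7951/13748 11855/6874; 1771/491 11855/6874 33255/3437]

x' = [-553/491, -209/1964, 433/982]
P' = [908/491 393/491 1771/491; 393/491 7951/13748 11855/6874; 1771/491 11855/6874 33255/3437]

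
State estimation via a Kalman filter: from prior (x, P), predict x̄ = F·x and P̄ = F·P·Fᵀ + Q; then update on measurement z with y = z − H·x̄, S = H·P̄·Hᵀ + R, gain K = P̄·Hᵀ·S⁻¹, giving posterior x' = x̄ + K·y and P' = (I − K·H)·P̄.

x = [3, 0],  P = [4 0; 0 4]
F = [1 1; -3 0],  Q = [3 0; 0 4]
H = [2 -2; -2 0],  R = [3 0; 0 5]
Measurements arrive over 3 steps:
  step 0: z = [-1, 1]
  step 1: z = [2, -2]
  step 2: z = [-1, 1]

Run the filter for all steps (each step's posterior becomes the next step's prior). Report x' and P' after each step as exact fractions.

step 0: x' = [-3639/6383, -1319/6383], P' = [6085/6383 5740/6383; 5740/6383 10072/6383]
step 1: x' = [9410006/10880221, -932477/10880221], P' = [8529770/10880221 7295855/10880221; 7295855/10880221 13729223/10880221]
step 2: x' = [-1343390709/2238501173, -519438158/2238501173], P' = [12264532870/15669508211 10510009255/15669508211; 10510009255/15669508211 19759792018/15669508211]

step 0: x̄ = F·x = [3, -9]
step 0: P̄ = F·P·Fᵀ + Q = [11 -12; -12 40]
step 0: y = z − H·x̄ = [-25, 7]
step 0: S = H·P̄·Hᵀ + R = [303 -92; -92 49]
step 0: K = P̄·Hᵀ·S⁻¹ = [230/6383 -2434/6383; -2888/6383 -2296/6383]
step 0: x' = x̄ + K·y = [-3639/6383, -1319/6383]
step 0: P' = (I − K·H)·P̄ = [6085/6383 5740/6383; 5740/6383 10072/6383]
step 1: x̄ = F·x = [-4958/6383, 10917/6383]
step 1: P̄ = F·P·Fᵀ + Q = [46786/6383 -35475/6383; -35475/6383 80297/6383]
step 1: y = z − H·x̄ = [44516/6383, -22682/6383]
step 1: S = H·P̄·Hᵀ + R = [811281/6383 -329044/6383; -329044/6383 219059/6383]
step 1: K = P̄·Hᵀ·S⁻¹ = [822610/10880221 -3411908/10880221; -4288912/10880221 -2918342/10880221]
step 1: x' = x̄ + K·y = [9410006/10880221, -932477/10880221]
step 1: P' = (I − K·H)·P̄ = [8529770/10880221 7295855/10880221; 7295855/10880221 13729223/10880221]
step 2: x̄ = F·x = [8477529/10880221, -28230018/10880221]
step 2: P̄ = F·P·Fᵀ + Q = [69491366/10880221 -47476875/10880221; -47476875/10880221 120288814/10880221]
step 2: y = z − H·x̄ = [-84295315/10880221, 27835279/10880221]
step 2: S = H·P̄·Hᵀ + R = [1171576383/10880221 -467872964/10880221; -467872964/10880221 332366569/10880221]
step 2: K = P̄·Hᵀ·S⁻¹ = [1169682410/15669508211 -4905813148/15669508211; -6166521842/15669508211 -4204003702/15669508211]
step 2: x' = x̄ + K·y = [-1343390709/2238501173, -519438158/2238501173]
step 2: P' = (I − K·H)·P̄ = [12264532870/15669508211 10510009255/15669508211; 10510009255/15669508211 19759792018/15669508211]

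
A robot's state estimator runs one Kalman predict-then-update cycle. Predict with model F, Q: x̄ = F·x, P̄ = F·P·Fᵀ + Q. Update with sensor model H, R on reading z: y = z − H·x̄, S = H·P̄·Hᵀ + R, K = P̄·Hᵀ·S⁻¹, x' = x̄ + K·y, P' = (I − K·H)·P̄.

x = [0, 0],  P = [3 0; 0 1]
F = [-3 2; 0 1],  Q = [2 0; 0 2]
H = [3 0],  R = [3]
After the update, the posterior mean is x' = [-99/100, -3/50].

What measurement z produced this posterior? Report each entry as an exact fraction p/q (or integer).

z = [-3]

x̄ = F·x = [0, 0]
P̄ = F·P·Fᵀ + Q = [33 2; 2 3]
S = H·P̄·Hᵀ + R = [300]
K = P̄·Hᵀ·S⁻¹ = [33/100; 1/50]
x' − x̄ = [-99/100, -3/50] = K·y
y = (KᵀK)⁻¹·Kᵀ·(x' − x̄) = [-3]
z = y + H·x̄ = [-3] + [0] = [-3]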